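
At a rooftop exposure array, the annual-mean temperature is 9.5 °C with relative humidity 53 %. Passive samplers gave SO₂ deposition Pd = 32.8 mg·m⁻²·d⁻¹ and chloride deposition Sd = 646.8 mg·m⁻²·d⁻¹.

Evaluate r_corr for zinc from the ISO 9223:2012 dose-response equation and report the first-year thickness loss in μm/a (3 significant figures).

r_corr = 3.07 μm/a

zinc: temperature factor f = +0.038·(-0.5) = -0.0190
  SO₂ term: 0.0129·32.8^0.44·exp(0.046·53-0.0190) = 0.6732
  Cl⁻ term: 0.0175·646.8^0.57·exp(0.008·53+0.085·9.5) = 2.399
  sum: 0.6732 + 2.399 → r_corr = 3.072 μm/a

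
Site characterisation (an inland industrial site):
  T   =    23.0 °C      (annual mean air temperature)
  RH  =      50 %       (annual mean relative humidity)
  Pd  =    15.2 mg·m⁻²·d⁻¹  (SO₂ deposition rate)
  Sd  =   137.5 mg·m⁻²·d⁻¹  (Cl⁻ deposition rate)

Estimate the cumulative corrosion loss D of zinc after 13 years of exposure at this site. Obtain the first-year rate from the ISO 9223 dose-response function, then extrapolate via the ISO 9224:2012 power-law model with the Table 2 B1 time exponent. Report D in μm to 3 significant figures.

zinc: T>10 °C ⇒ hinge -0.071·(23.0−10) = -0.9230
  Pd branch = 0.0129·Pd^0.44·e^(0.046·RH+f) = 0.1693 μm/a
  Cl⁻ term: 0.0175·137.5^0.57·exp(0.008·50+0.085·23.0) = 3.052
  r_corr = 0.1693 + 3.052 = 3.222 μm/a
Long-term exponent b (ISO 9224 Table 2, B1) = 0.813
  D(13) = 3.222 × 13^0.813 = 3.222 × 8.047 = 25.92 μm

D(13) = 25.9 μm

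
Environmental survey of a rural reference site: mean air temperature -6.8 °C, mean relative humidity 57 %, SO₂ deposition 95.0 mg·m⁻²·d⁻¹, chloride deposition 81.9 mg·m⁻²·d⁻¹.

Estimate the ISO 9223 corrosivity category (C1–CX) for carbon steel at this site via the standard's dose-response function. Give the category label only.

C2

carbon steel: T≤10 °C ⇒ hinge +0.150·(-6.8−10) = -2.5200
  SO₂ term: 1.77·95.0^0.52·exp(0.02·57-2.5200) = 4.754
  Sd branch = 0.102·Sd^0.62·e^(0.033·RH+0.04·T) = 7.827 μm/a
  sum: 4.754 + 7.827 → r_corr = 12.58 μm/a
12.6 μm/a falls in (1.3, 25] for carbon steel → category C2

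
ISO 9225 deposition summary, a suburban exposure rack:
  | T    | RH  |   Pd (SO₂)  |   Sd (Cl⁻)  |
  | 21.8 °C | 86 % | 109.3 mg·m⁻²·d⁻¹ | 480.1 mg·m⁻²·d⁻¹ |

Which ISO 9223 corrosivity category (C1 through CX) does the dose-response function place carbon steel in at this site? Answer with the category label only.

carbon steel: f(T) = -0.054·(T−10) [T>10 °C] = -0.6372
  Pd branch = 1.77·Pd^0.52·e^(0.02·RH+f) = 60.02 μm/a
  Cl⁻ term: 0.102·480.1^0.62·exp(0.033·86+0.04·21.8) = 191.5
  r_corr = 60.02 + 191.5 = 251.6 μm/a
ISO 9223 Table 2 (carbon steel): 200 < 252 ≤ 700 μm/a ⇒ CX

CX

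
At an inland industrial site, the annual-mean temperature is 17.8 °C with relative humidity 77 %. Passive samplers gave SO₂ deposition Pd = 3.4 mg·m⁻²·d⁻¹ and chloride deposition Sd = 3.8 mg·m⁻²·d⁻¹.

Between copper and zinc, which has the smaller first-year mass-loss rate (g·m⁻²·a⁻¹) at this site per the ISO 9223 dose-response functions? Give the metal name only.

zinc

copper: T>10 °C ⇒ hinge -0.080·(17.8−10) = -0.6240
  Pd branch = 0.0053·Pd^0.26·e^(0.059·RH+f) = 0.3668 μm/a
  Sd branch = 0.01025·Sd^0.27·e^(0.036·RH+0.049·T) = 0.5622 μm/a
  sum: 0.3668 + 0.5622 → r_corr = 0.9291 μm/a
  mass loss = 0.9291 μm/a × 8.96 g/cm³ = 8.324 g·m⁻²·a⁻¹
zinc: f(T) = -0.071·(T−10) [T>10 °C] = -0.5538
  Pd branch = 0.0129·Pd^0.44·e^(0.046·RH+f) = 0.4387 μm/a
  Sd branch = 0.0175·Sd^0.57·e^(0.008·RH+0.085·T) = 0.3149 μm/a
  sum: 0.4387 + 0.3149 → r_corr = 0.7536 μm/a
  mass loss = 0.7536 μm/a × 7.14 g/cm³ = 5.381 g·m⁻²·a⁻¹
Ordering by g·m⁻²·a⁻¹: copper (8.32) > zinc (5.38)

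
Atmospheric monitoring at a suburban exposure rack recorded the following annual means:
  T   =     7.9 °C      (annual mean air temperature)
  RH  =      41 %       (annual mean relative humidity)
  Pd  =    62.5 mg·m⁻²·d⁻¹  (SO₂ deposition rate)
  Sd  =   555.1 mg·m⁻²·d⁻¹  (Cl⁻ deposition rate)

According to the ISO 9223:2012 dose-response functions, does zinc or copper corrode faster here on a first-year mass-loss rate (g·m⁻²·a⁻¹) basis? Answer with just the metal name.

zinc

zinc: f(T) = +0.038·(T−10) [T≤10 °C] = -0.0798
  SO₂ term: 0.0129·62.5^0.44·exp(0.046·41-0.0798) = 0.4844
  Cl⁻ term: 0.0175·555.1^0.57·exp(0.008·41+0.085·7.9) = 1.743
  r_corr = 0.4844 + 1.743 = 2.228 μm/a
  mass loss = 2.228 μm/a × 7.14 g/cm³ = 15.91 g·m⁻²·a⁻¹
copper: temperature factor f = +0.126·(-2.1) = -0.2646
  Pd branch = 0.0053·Pd^0.26·e^(0.059·RH+f) = 0.1339 μm/a
  Cl⁻ term: 0.01025·555.1^0.27·exp(0.036·41+0.049·7.9) = 0.3638
  r_corr = 0.1339 + 0.3638 = 0.4977 μm/a
  mass loss = 0.4977 μm/a × 8.96 g/cm³ = 4.459 g·m⁻²·a⁻¹
Ordering by g·m⁻²·a⁻¹: zinc (15.9) > copper (4.46)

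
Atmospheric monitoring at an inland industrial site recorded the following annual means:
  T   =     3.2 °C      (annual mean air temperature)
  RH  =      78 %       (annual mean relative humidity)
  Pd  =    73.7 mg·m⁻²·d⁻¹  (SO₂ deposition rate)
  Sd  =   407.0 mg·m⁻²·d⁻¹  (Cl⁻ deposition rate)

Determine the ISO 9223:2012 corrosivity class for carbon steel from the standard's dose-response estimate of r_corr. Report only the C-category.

carbon steel: temperature factor f = +0.150·(-6.8) = -1.0200
  sulphur-dioxide contribution → 28.42 μm/a
  chloride contribution → 63.1 μm/a
  ⇒ r_corr(carbon steel) = 91.51 μm/a
ISO 9223 Table 2 (carbon steel): 80 < 91.5 ≤ 200 μm/a ⇒ C5

C5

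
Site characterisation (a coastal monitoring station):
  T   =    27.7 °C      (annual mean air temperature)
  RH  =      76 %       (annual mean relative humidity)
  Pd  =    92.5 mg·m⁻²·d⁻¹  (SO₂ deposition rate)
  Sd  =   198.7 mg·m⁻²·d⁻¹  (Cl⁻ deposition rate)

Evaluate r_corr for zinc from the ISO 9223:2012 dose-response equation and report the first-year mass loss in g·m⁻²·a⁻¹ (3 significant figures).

r_corr = 55.7 g·m⁻²·a⁻¹

zinc: T>10 °C ⇒ hinge -0.071·(27.7−10) = -1.2567
  Pd branch = 0.0129·Pd^0.44·e^(0.046·RH+f) = 0.8876 μm/a
  Sd branch = 0.0175·Sd^0.57·e^(0.008·RH+0.085·T) = 6.912 μm/a
  sum: 0.8876 + 6.912 → r_corr = 7.8 μm/a
Convert to mass loss: 7.8 μm/a × 7.14 g/cm³ = 55.69 g·m⁻²·a⁻¹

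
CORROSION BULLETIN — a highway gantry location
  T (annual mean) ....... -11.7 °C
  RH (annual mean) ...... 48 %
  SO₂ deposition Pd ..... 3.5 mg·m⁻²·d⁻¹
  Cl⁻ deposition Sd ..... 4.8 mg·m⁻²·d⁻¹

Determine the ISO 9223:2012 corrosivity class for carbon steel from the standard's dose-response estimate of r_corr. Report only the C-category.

carbon steel: temperature factor f = +0.150·(-21.7) = -3.2550
  sulphur-dioxide contribution → 0.3421 μm/a
  chloride contribution → 0.8235 μm/a
  ⇒ r_corr(carbon steel) = 1.166 μm/a
Category bounds: 0…1.3 μm/a bracket r_corr ⇒ C1

C1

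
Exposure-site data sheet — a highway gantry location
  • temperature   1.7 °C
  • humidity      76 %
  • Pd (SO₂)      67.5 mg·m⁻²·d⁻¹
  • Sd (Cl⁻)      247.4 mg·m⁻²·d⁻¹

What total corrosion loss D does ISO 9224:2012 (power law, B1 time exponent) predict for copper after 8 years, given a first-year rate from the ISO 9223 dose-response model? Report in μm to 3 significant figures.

D(8) = 5.02 μm

copper: T≤10 °C ⇒ hinge +0.126·(1.7−10) = -1.0458
  SO₂ term: 0.0053·67.5^0.26·exp(0.059·76-1.0458) = 0.4933
  Sd branch = 0.01025·Sd^0.27·e^(0.036·RH+0.049·T) = 0.7609 μm/a
  sum: 0.4933 + 0.7609 → r_corr = 1.254 μm/a
Power-law: D(8) = r_corr · 8^0.667
  D(8) = 1.254 × 8^0.667 = 1.254 × 4.003 = 5.02 μm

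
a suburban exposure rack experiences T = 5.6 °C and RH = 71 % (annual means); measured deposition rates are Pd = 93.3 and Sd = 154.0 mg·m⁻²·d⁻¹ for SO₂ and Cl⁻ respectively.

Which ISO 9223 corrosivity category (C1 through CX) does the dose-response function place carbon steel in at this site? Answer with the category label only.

carbon steel: f(T) = +0.150·(T−10) [T≤10 °C] = -0.6600
  SO₂ term: 1.77·93.3^0.52·exp(0.02·71-0.6600) = 40.03
  Cl⁻ term: 0.102·154.0^0.62·exp(0.033·71+0.04·5.6) = 30.18
  r_corr = 40.03 + 30.18 = 70.21 μm/a
ISO 9223 Table 2 (carbon steel): 50 < 70.2 ≤ 80 μm/a ⇒ C4

C4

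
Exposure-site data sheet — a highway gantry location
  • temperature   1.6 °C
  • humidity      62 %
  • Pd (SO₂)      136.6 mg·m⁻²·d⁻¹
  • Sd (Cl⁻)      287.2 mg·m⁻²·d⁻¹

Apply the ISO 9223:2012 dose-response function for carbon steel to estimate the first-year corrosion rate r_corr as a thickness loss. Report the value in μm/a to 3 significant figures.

carbon steel: temperature factor f = +0.150·(-8.4) = -1.2600
  SO₂ term: 1.77·136.6^0.52·exp(0.02·62-1.2600) = 22.37
  Cl⁻ term: 0.102·287.2^0.62·exp(0.033·62+0.04·1.6) = 28.12
  sum: 22.37 + 28.12 → r_corr = 50.49 μm/a

r_corr = 50.5 μm/a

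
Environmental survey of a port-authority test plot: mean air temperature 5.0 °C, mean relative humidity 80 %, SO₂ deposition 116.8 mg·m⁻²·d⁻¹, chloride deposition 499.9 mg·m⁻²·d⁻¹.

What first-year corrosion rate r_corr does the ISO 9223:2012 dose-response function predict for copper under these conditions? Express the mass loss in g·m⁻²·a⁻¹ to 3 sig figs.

r_corr = 21.0 g·m⁻²·a⁻¹

copper: temperature factor f = +0.126·(-5.0) = -0.6300
  SO₂ term: 0.0053·116.8^0.26·exp(0.059·80-0.6300) = 1.092
  Sd branch = 0.01025·Sd^0.27·e^(0.036·RH+0.049·T) = 1.249 μm/a
  sum: 1.092 + 1.249 → r_corr = 2.341 μm/a
Convert to mass loss: 2.341 μm/a × 8.96 g/cm³ = 20.97 g·m⁻²·a⁻¹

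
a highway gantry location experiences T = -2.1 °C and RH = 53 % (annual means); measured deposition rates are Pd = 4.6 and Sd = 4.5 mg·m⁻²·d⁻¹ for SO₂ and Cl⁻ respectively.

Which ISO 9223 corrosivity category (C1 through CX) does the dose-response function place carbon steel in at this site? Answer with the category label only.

carbon steel: f(T) = +0.150·(T−10) [T≤10 °C] = -1.8150
  sulphur-dioxide contribution → 1.84 μm/a
  chloride contribution → 1.37 μm/a
  ⇒ r_corr(carbon steel) = 3.209 μm/a
Category bounds: 1.3…25 μm/a bracket r_corr ⇒ C2

C2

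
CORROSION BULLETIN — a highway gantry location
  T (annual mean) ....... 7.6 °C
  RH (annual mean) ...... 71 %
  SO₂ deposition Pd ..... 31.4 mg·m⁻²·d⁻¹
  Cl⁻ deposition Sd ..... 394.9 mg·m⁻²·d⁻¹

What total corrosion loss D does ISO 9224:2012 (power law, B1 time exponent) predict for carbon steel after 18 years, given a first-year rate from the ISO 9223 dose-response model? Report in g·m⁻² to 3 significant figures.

D(18) = 3.18e+03 g·m⁻²

carbon steel: T≤10 °C ⇒ hinge +0.150·(7.6−10) = -0.3600
  sulphur-dioxide contribution → 30.67 μm/a
  chloride contribution → 58.61 μm/a
  ⇒ r_corr(carbon steel) = 89.28 μm/a
Long-term exponent b (ISO 9224 Table 2, B1) = 0.523
  D(18) = 89.28 × 18^0.523 = 89.28 × 4.534 = 404.8 μm
  Mass loss = 404.8 μm × 7.85 g/cm³ = 3178 g·m⁻²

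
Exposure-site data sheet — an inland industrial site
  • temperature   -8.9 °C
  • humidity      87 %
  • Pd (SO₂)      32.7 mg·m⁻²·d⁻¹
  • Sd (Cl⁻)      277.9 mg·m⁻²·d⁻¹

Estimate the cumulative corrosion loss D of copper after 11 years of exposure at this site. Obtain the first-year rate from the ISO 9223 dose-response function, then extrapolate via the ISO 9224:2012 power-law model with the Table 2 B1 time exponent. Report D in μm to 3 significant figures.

D(11) = 4.45 μm

copper: f(T) = +0.126·(T−10) [T≤10 °C] = -2.3814
  Pd branch = 0.0053·Pd^0.26·e^(0.059·RH+f) = 0.2056 μm/a
  Sd branch = 0.01025·Sd^0.27·e^(0.036·RH+0.049·T) = 0.694 μm/a
  r_corr = 0.2056 + 0.694 = 0.8997 μm/a
ISO 9224: D(t) = r_corr · t^b with b = 0.667 (copper, B1)
  D(11) = 0.8997 × 11^0.667 = 0.8997 × 4.95 = 4.453 μm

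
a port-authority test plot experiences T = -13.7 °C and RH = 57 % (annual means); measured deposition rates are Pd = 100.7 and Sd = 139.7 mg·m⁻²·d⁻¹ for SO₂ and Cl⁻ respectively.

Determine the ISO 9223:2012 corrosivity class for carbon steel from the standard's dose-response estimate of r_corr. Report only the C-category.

C2

carbon steel: T≤10 °C ⇒ hinge +0.150·(-13.7−10) = -3.5550
  SO₂ term: 1.77·100.7^0.52·exp(0.02·57-3.5550) = 1.741
  Cl⁻ term: 0.102·139.7^0.62·exp(0.033·57+0.04·-13.7) = 8.271
  r_corr = 1.741 + 8.271 = 10.01 μm/a
Category bounds: 1.3…25 μm/a bracket r_corr ⇒ C2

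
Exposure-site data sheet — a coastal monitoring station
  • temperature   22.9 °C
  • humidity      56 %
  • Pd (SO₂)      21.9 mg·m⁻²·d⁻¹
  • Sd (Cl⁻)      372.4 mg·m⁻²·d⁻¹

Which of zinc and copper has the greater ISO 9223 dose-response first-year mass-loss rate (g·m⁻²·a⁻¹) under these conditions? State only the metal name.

zinc

zinc: temperature factor f = -0.071·(12.9) = -0.9159
  SO₂ term: 0.0129·21.9^0.44·exp(0.046·56-0.9159) = 0.2639
  Sd branch = 0.0175·Sd^0.57·e^(0.008·RH+0.085·T) = 5.603 μm/a
  r_corr = 0.2639 + 5.603 = 5.867 μm/a
  mass loss = 5.867 μm/a × 7.14 g/cm³ = 41.89 g·m⁻²·a⁻¹
copper: f(T) = -0.080·(T−10) [T>10 °C] = -1.0320
  Pd branch = 0.0053·Pd^0.26·e^(0.059·RH+f) = 0.1147 μm/a
  Cl⁻ term: 0.01025·372.4^0.27·exp(0.036·56+0.049·22.9) = 1.169
  r_corr = 0.1147 + 1.169 = 1.284 μm/a
  mass loss = 1.284 μm/a × 8.96 g/cm³ = 11.5 g·m⁻²·a⁻¹
Ordering by g·m⁻²·a⁻¹: zinc (41.9) > copper (11.5)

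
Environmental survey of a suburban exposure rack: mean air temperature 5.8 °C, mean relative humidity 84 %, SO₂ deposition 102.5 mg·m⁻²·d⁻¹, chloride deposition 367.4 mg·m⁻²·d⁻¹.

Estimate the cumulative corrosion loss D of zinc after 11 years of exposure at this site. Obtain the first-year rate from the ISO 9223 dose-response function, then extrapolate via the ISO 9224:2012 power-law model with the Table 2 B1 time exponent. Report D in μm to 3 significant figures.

D(11) = 39.7 μm

zinc: temperature factor f = +0.038·(-4.2) = -0.1596
  Pd branch = 0.0129·Pd^0.44·e^(0.046·RH+f) = 4.019 μm/a
  Sd branch = 0.0175·Sd^0.57·e^(0.008·RH+0.085·T) = 1.626 μm/a
  r_corr = 4.019 + 1.626 = 5.645 μm/a
Long-term exponent b (ISO 9224 Table 2, B1) = 0.813
  D(11) = 5.645 × 11^0.813 = 5.645 × 7.025 = 39.66 μm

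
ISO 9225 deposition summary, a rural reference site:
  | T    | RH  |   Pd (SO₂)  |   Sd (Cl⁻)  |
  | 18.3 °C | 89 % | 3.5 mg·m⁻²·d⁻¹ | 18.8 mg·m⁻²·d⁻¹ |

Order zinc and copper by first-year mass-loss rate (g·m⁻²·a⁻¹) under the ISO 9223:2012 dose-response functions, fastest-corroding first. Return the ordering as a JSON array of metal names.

["copper", "zinc"]

zinc: temperature factor f = -0.071·(8.3) = -0.5893
  sulphur-dioxide contribution → 0.7448 μm/a
  chloride contribution → 0.8996 μm/a
  total first-year rate 1.644 μm/a
  mass loss = 1.644 μm/a × 7.14 g/cm³ = 11.74 g·m⁻²·a⁻¹
copper: T>10 °C ⇒ hinge -0.080·(18.3−10) = -0.6640
  sulphur-dioxide contribution → 0.7208 μm/a
  chloride contribution → 1.367 μm/a
  ⇒ r_corr(copper) = 2.087 μm/a
  mass loss = 2.087 μm/a × 8.96 g/cm³ = 18.7 g·m⁻²·a⁻¹
Ordering by g·m⁻²·a⁻¹: copper (18.7) > zinc (11.7)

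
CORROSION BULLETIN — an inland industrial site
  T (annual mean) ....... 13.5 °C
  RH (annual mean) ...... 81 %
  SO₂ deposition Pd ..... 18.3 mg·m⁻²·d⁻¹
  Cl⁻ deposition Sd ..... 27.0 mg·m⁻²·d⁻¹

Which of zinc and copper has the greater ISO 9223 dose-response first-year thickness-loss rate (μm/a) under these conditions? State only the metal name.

zinc

zinc: temperature factor f = -0.071·(3.5) = -0.2485
  sulphur-dioxide contribution → 1.501 μm/a
  chloride contribution → 0.6897 μm/a
  total first-year rate 2.191 μm/a
copper: temperature factor f = -0.080·(3.5) = -0.2800
  sulphur-dioxide contribution → 1.015 μm/a
  chloride contribution → 0.8931 μm/a
  total first-year rate 1.908 μm/a
Ordering by μm/a: zinc (2.19) > copper (1.91)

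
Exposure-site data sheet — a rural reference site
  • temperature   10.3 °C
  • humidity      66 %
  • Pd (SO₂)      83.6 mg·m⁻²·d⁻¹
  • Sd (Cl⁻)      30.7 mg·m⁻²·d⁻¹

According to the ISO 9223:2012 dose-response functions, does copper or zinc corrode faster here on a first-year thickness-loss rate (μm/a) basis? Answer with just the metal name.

zinc

copper: temperature factor f = -0.080·(0.3) = -0.0240
  SO₂ term: 0.0053·83.6^0.26·exp(0.059·66-0.0240) = 0.8031
  Sd branch = 0.01025·Sd^0.27·e^(0.036·RH+0.049·T) = 0.4606 μm/a
  r_corr = 0.8031 + 0.4606 = 1.264 μm/a
zinc: f(T) = -0.071·(T−10) [T>10 °C] = -0.0213
  SO₂ term: 0.0129·83.6^0.44·exp(0.046·66-0.0213) = 1.843
  Sd branch = 0.0175·Sd^0.57·e^(0.008·RH+0.085·T) = 0.5015 μm/a
  r_corr = 1.843 + 0.5015 = 2.345 μm/a
Ordering by μm/a: zinc (2.34) > copper (1.26)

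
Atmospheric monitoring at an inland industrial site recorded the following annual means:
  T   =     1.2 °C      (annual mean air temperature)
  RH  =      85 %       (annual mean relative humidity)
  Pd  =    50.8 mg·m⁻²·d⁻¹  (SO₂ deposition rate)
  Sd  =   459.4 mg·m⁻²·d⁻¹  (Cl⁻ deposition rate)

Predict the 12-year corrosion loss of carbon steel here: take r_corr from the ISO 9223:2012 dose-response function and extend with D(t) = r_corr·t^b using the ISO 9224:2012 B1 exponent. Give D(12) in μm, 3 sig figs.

carbon steel: T≤10 °C ⇒ hinge +0.150·(1.2−10) = -1.3200
  SO₂ term: 1.77·50.8^0.52·exp(0.02·85-1.3200) = 19.96
  Sd branch = 0.102·Sd^0.62·e^(0.033·RH+0.04·T) = 79.1 μm/a
  r_corr = 19.96 + 79.1 = 99.06 μm/a
Power-law: D(12) = r_corr · 12^0.523
  D(12) = 99.06 × 12^0.523 = 99.06 × 3.668 = 363.3 μm

D(12) = 363 μm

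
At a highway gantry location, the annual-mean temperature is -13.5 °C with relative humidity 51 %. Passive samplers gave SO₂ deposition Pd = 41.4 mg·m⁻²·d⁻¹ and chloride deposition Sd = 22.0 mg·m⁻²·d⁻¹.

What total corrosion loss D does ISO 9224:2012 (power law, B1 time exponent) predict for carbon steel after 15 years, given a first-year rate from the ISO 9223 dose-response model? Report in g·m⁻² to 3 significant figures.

carbon steel: f(T) = +0.150·(T−10) [T≤10 °C] = -3.5250
  SO₂ term: 1.77·41.4^0.52·exp(0.02·51-3.5250) = 1.002
  Cl⁻ term: 0.102·22.0^0.62·exp(0.033·51+0.04·-13.5) = 2.174
  sum: 1.002 + 2.174 → r_corr = 3.176 μm/a
Power-law: D(15) = r_corr · 15^0.523
  D(15) = 3.176 × 15^0.523 = 3.176 × 4.122 = 13.09 μm
  Mass loss = 13.09 μm × 7.85 g/cm³ = 102.8 g·m⁻²

D(15) = 103 g·m⁻²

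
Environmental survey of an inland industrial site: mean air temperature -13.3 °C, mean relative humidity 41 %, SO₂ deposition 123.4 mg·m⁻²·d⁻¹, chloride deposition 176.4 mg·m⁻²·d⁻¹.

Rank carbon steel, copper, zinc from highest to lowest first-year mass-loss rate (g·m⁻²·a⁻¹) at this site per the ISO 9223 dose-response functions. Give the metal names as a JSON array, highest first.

carbon steel: f(T) = +0.150·(T−10) [T≤10 °C] = -3.4950
  SO₂ term: 1.77·123.4^0.52·exp(0.02·41-3.4950) = 1.492
  Sd branch = 0.102·Sd^0.62·e^(0.033·RH+0.04·T) = 5.728 μm/a
  r_corr = 1.492 + 5.728 = 7.22 μm/a
  mass loss = 7.22 μm/a × 7.85 g/cm³ = 56.67 g·m⁻²·a⁻¹
copper: temperature factor f = +0.126·(-23.3) = -2.9358
  SO₂ term: 0.0053·123.4^0.26·exp(0.059·41-2.9358) = 0.01106
  Cl⁻ term: 0.01025·176.4^0.27·exp(0.036·41+0.049·-13.3) = 0.09446
  r_corr = 0.01106 + 0.09446 = 0.1055 μm/a
  mass loss = 0.1055 μm/a × 8.96 g/cm³ = 0.9455 g·m⁻²·a⁻¹
zinc: f(T) = +0.038·(T−10) [T≤10 °C] = -0.8854
  SO₂ term: 0.0129·123.4^0.44·exp(0.046·41-0.8854) = 0.292
  Sd branch = 0.0175·Sd^0.57·e^(0.008·RH+0.085·T) = 0.1496 μm/a
  sum: 0.292 + 0.1496 → r_corr = 0.4416 μm/a
  mass loss = 0.4416 μm/a × 7.14 g/cm³ = 3.153 g·m⁻²·a⁻¹
Ordering by g·m⁻²·a⁻¹: carbon steel (56.7) > zinc (3.15) > copper (0.945)

["carbon steel", "zinc", "copper"]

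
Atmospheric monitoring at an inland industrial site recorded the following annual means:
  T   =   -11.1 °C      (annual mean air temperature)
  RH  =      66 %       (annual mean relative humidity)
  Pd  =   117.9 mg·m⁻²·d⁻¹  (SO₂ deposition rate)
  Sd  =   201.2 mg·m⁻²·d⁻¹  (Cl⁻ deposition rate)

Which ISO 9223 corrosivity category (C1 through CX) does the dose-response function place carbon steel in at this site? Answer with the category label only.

carbon steel: f(T) = +0.150·(T−10) [T≤10 °C] = -3.1650
  SO₂ term: 1.77·117.9^0.52·exp(0.02·66-3.1650) = 3.341
  Sd branch = 0.102·Sd^0.62·e^(0.033·RH+0.04·T) = 15.49 μm/a
  r_corr = 3.341 + 15.49 = 18.83 μm/a
ISO 9223 Table 2 (carbon steel): 1.3 < 18.8 ≤ 25 μm/a ⇒ C2

C2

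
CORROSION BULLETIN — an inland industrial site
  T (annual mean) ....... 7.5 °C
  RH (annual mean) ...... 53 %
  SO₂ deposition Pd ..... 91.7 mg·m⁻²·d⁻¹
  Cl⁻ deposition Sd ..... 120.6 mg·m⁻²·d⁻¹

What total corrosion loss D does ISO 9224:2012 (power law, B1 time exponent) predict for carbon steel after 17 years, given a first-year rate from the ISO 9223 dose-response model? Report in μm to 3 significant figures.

D(17) = 230 μm

carbon steel: f(T) = +0.150·(T−10) [T≤10 °C] = -0.3750
  SO₂ term: 1.77·91.7^0.52·exp(0.02·53-0.3750) = 36.8
  Cl⁻ term: 0.102·120.6^0.62·exp(0.033·53+0.04·7.5) = 15.45
  r_corr = 36.8 + 15.45 = 52.25 μm/a
Power-law: D(17) = r_corr · 17^0.523
  D(17) = 52.25 × 17^0.523 = 52.25 × 4.401 = 230 μm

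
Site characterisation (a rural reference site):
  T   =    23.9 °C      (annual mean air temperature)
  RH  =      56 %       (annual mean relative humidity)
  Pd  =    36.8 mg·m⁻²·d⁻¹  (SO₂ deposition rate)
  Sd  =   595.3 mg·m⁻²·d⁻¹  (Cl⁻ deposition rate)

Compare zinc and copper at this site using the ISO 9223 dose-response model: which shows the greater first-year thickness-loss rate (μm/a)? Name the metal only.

zinc

zinc: temperature factor f = -0.071·(13.9) = -0.9869
  Pd branch = 0.0129·Pd^0.44·e^(0.046·RH+f) = 0.3088 μm/a
  Cl⁻ term: 0.0175·595.3^0.57·exp(0.008·56+0.085·23.9) = 7.97
  sum: 0.3088 + 7.97 → r_corr = 8.279 μm/a
copper: T>10 °C ⇒ hinge -0.080·(23.9−10) = -1.1120
  Pd branch = 0.0053·Pd^0.26·e^(0.059·RH+f) = 0.1212 μm/a
  Sd branch = 0.01025·Sd^0.27·e^(0.036·RH+0.049·T) = 1.393 μm/a
  r_corr = 0.1212 + 1.393 = 1.514 μm/a
Ordering by μm/a: zinc (8.28) > copper (1.51)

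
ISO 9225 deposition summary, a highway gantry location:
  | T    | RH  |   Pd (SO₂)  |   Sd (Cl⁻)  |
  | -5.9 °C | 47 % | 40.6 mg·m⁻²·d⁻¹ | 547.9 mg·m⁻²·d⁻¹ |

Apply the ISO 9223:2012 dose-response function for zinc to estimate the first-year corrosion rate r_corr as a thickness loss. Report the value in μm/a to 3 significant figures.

r_corr = 0.874 μm/a

zinc: f(T) = +0.038·(T−10) [T≤10 °C] = -0.6042
  Pd branch = 0.0129·Pd^0.44·e^(0.046·RH+f) = 0.3125 μm/a
  Sd branch = 0.0175·Sd^0.57·e^(0.008·RH+0.085·T) = 0.5618 μm/a
  sum: 0.3125 + 0.5618 → r_corr = 0.8743 μm/a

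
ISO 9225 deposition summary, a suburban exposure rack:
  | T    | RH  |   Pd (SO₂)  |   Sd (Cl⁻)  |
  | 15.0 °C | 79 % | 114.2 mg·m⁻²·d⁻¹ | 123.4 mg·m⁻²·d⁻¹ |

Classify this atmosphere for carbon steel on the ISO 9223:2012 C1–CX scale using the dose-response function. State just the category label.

C5

carbon steel: f(T) = -0.054·(T−10) [T>10 °C] = -0.2700
  Pd branch = 1.77·Pd^0.52·e^(0.02·RH+f) = 77.07 μm/a
  Sd branch = 0.102·Sd^0.62·e^(0.033·RH+0.04·T) = 49.89 μm/a
  r_corr = 77.07 + 49.89 = 127 μm/a
127 μm/a falls in (80, 200] for carbon steel → category C5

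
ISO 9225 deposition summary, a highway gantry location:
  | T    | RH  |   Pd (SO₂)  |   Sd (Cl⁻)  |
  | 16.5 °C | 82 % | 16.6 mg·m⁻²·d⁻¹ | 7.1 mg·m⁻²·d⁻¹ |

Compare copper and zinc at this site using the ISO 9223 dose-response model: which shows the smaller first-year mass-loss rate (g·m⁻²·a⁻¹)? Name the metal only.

zinc

copper: f(T) = -0.080·(T−10) [T>10 °C] = -0.5200
  SO₂ term: 0.0053·16.6^0.26·exp(0.059·82-0.5200) = 0.8256
  Cl⁻ term: 0.01025·7.1^0.27·exp(0.036·82+0.049·16.5) = 0.7477
  r_corr = 0.8256 + 0.7477 = 1.573 μm/a
  mass loss = 1.573 μm/a × 8.96 g/cm³ = 14.1 g·m⁻²·a⁻¹
zinc: T>10 °C ⇒ hinge -0.071·(16.5−10) = -0.4615
  Pd branch = 0.0129·Pd^0.44·e^(0.046·RH+f) = 1.217 μm/a
  Cl⁻ term: 0.0175·7.1^0.57·exp(0.008·82+0.085·16.5) = 0.419
  r_corr = 1.217 + 0.419 = 1.636 μm/a
  mass loss = 1.636 μm/a × 7.14 g/cm³ = 11.68 g·m⁻²·a⁻¹
Ordering by g·m⁻²·a⁻¹: copper (14.1) > zinc (11.7)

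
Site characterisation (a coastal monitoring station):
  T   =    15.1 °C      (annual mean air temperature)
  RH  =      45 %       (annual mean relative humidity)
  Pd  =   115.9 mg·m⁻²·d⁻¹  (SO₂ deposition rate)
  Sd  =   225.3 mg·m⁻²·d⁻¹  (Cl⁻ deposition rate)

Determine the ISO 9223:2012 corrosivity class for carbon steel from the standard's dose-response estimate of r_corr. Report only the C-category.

C4

carbon steel: f(T) = -0.054·(T−10) [T>10 °C] = -0.2754
  Pd branch = 1.77·Pd^0.52·e^(0.02·RH+f) = 39.13 μm/a
  Cl⁻ term: 0.102·225.3^0.62·exp(0.033·45+0.04·15.1) = 23.69
  sum: 39.13 + 23.69 → r_corr = 62.82 μm/a
Category bounds: 50…80 μm/a bracket r_corr ⇒ C4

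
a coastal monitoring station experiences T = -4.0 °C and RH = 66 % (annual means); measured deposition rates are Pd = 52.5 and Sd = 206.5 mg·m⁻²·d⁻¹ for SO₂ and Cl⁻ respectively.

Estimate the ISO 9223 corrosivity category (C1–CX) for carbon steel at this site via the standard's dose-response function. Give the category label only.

carbon steel: f(T) = +0.150·(T−10) [T≤10 °C] = -2.1000
  Pd branch = 1.77·Pd^0.52·e^(0.02·RH+f) = 6.364 μm/a
  Sd branch = 0.102·Sd^0.62·e^(0.033·RH+0.04·T) = 20.91 μm/a
  sum: 6.364 + 20.91 → r_corr = 27.27 μm/a
27.3 μm/a falls in (25, 50] for carbon steel → category C3

C3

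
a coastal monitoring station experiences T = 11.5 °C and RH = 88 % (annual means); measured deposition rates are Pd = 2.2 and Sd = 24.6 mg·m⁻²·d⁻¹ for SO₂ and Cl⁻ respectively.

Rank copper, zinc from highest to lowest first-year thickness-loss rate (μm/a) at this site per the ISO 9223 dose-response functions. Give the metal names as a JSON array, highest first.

["copper", "zinc"]

copper: T>10 °C ⇒ hinge -0.080·(11.5−10) = -0.1200
  Pd branch = 0.0053·Pd^0.26·e^(0.059·RH+f) = 1.038 μm/a
  Cl⁻ term: 0.01025·24.6^0.27·exp(0.036·88+0.049·11.5) = 1.016
  r_corr = 1.038 + 1.016 = 2.054 μm/a
zinc: T>10 °C ⇒ hinge -0.071·(11.5−10) = -0.1065
  Pd branch = 0.0129·Pd^0.44·e^(0.046·RH+f) = 0.9398 μm/a
  Sd branch = 0.0175·Sd^0.57·e^(0.008·RH+0.085·T) = 0.5836 μm/a
  r_corr = 0.9398 + 0.5836 = 1.523 μm/a
Ordering by μm/a: copper (2.05) > zinc (1.52)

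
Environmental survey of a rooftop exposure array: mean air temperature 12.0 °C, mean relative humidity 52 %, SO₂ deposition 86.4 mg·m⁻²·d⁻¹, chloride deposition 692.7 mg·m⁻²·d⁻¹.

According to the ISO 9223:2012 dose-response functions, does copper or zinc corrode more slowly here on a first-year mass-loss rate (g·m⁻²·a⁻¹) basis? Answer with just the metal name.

copper: temperature factor f = -0.080·(2.0) = -0.1600
  Pd branch = 0.0053·Pd^0.26·e^(0.059·RH+f) = 0.3095 μm/a
  Sd branch = 0.01025·Sd^0.27·e^(0.036·RH+0.049·T) = 0.7015 μm/a
  sum: 0.3095 + 0.7015 → r_corr = 1.011 μm/a
  mass loss = 1.011 μm/a × 8.96 g/cm³ = 9.059 g·m⁻²·a⁻¹
zinc: temperature factor f = -0.071·(2.0) = -0.1420
  Pd branch = 0.0129·Pd^0.44·e^(0.046·RH+f) = 0.8706 μm/a
  Cl⁻ term: 0.0175·692.7^0.57·exp(0.008·52+0.085·12.0) = 3.061
  sum: 0.8706 + 3.061 → r_corr = 3.931 μm/a
  mass loss = 3.931 μm/a × 7.14 g/cm³ = 28.07 g·m⁻²·a⁻¹
Ordering by g·m⁻²·a⁻¹: zinc (28.1) > copper (9.06)

copper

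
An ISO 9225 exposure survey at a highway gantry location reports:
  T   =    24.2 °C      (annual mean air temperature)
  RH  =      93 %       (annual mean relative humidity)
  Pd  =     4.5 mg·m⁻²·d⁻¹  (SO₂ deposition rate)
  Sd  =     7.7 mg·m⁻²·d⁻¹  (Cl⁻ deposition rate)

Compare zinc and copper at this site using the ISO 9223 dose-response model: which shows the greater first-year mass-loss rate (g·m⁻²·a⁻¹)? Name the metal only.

zinc: T>10 °C ⇒ hinge -0.071·(24.2−10) = -1.0082
  sulphur-dioxide contribution → 0.6577 μm/a
  chloride contribution → 0.9221 μm/a
  ⇒ r_corr(zinc) = 1.58 μm/a
  mass loss = 1.58 μm/a × 7.14 g/cm³ = 11.28 g·m⁻²·a⁻¹
copper: f(T) = -0.080·(T−10) [T>10 °C] = -1.1360
  sulphur-dioxide contribution → 0.6078 μm/a
  chloride contribution → 1.656 μm/a
  ⇒ r_corr(copper) = 2.264 μm/a
  mass loss = 2.264 μm/a × 8.96 g/cm³ = 20.28 g·m⁻²·a⁻¹
Ordering by g·m⁻²·a⁻¹: copper (20.3) > zinc (11.3)

copper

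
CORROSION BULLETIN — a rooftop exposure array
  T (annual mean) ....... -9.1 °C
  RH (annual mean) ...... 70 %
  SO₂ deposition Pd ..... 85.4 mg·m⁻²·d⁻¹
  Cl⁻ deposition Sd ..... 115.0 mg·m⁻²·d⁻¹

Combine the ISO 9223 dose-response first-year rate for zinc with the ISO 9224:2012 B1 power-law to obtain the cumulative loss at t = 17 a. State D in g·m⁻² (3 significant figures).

zinc: temperature factor f = +0.038·(-19.1) = -0.7258
  Pd branch = 0.0129·Pd^0.44·e^(0.046·RH+f) = 1.106 μm/a
  Cl⁻ term: 0.0175·115.0^0.57·exp(0.008·70+0.085·-9.1) = 0.2113
  r_corr = 1.106 + 0.2113 = 1.317 μm/a
ISO 9224: D(t) = r_corr · t^b with b = 0.813 (zinc, B1)
  D(17) = 1.317 × 17^0.813 = 1.317 × 10.01 = 13.18 μm
  Mass loss = 13.18 μm × 7.14 g/cm³ = 94.11 g·m⁻²

D(17) = 94.1 g·m⁻²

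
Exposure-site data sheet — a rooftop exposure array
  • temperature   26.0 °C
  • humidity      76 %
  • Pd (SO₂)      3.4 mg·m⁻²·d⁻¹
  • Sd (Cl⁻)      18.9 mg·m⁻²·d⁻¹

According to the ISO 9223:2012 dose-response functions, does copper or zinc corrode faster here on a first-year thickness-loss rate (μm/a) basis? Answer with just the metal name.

zinc

copper: temperature factor f = -0.080·(16.0) = -1.2800
  sulphur-dioxide contribution → 0.1794 μm/a
  chloride contribution → 1.25 μm/a
  ⇒ r_corr(copper) = 1.429 μm/a
zinc: temperature factor f = -0.071·(16.0) = -1.1360
  sulphur-dioxide contribution → 0.2341 μm/a
  chloride contribution → 1.565 μm/a
  total first-year rate 1.799 μm/a
Ordering by μm/a: zinc (1.8) > copper (1.43)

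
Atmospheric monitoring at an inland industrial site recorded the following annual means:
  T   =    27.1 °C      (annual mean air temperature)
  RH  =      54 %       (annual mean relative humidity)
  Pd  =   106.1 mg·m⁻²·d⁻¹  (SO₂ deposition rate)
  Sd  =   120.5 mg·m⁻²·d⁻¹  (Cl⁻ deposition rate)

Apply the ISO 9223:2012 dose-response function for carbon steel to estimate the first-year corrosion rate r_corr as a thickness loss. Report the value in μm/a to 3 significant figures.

carbon steel: T>10 °C ⇒ hinge -0.054·(27.1−10) = -0.9234
  sulphur-dioxide contribution → 23.41 μm/a
  chloride contribution → 34.95 μm/a
  ⇒ r_corr(carbon steel) = 58.36 μm/a

r_corr = 58.4 μm/a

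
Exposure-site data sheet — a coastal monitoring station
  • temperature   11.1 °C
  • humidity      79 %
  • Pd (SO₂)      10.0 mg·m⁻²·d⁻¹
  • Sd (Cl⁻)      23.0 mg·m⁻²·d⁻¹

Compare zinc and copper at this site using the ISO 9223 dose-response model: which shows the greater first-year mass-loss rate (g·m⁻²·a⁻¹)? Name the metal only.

zinc: temperature factor f = -0.071·(1.1) = -0.0781
  Pd branch = 0.0129·Pd^0.44·e^(0.046·RH+f) = 1.244 μm/a
  Cl⁻ term: 0.0175·23.0^0.57·exp(0.008·79+0.085·11.1) = 0.5052
  sum: 1.244 + 0.5052 → r_corr = 1.749 μm/a
  mass loss = 1.749 μm/a × 7.14 g/cm³ = 12.49 g·m⁻²·a⁻¹
copper: f(T) = -0.080·(T−10) [T>10 °C] = -0.0880
  SO₂ term: 0.0053·10.0^0.26·exp(0.059·79-0.0880) = 0.9339
  Sd branch = 0.01025·Sd^0.27·e^(0.036·RH+0.049·T) = 0.7075 μm/a
  sum: 0.9339 + 0.7075 → r_corr = 1.641 μm/a
  mass loss = 1.641 μm/a × 8.96 g/cm³ = 14.71 g·m⁻²·a⁻¹
Ordering by g·m⁻²·a⁻¹: copper (14.7) > zinc (12.5)

copper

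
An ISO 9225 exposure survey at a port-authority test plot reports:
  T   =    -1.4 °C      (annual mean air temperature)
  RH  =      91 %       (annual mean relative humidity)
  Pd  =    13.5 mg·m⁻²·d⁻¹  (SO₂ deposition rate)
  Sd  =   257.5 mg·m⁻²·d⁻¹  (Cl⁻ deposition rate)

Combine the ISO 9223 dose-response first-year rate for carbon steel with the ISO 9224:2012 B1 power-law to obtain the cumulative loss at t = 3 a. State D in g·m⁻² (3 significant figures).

D(3) = 953 g·m⁻²

carbon steel: f(T) = +0.150·(T−10) [T≤10 °C] = -1.7100
  Pd branch = 1.77·Pd^0.52·e^(0.02·RH+f) = 7.647 μm/a
  Sd branch = 0.102·Sd^0.62·e^(0.033·RH+0.04·T) = 60.69 μm/a
  sum: 7.647 + 60.69 → r_corr = 68.34 μm/a
Power-law: D(3) = r_corr · 3^0.523
  D(3) = 68.34 × 3^0.523 = 68.34 × 1.776 = 121.4 μm
  Mass loss = 121.4 μm × 7.85 g/cm³ = 953 g·m⁻²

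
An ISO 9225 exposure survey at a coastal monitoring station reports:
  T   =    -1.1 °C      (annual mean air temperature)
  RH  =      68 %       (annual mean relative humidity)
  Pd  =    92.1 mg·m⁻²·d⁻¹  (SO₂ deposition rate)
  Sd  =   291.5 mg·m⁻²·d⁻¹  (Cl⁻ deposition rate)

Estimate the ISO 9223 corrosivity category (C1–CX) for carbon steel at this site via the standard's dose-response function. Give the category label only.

carbon steel: T≤10 °C ⇒ hinge +0.150·(-1.1−10) = -1.6650
  SO₂ term: 1.77·92.1^0.52·exp(0.02·68-1.6650) = 13.71
  Cl⁻ term: 0.102·291.5^0.62·exp(0.033·68+0.04·-1.1) = 31.05
  sum: 13.71 + 31.05 → r_corr = 44.76 μm/a
Category bounds: 25…50 μm/a bracket r_corr ⇒ C3

C3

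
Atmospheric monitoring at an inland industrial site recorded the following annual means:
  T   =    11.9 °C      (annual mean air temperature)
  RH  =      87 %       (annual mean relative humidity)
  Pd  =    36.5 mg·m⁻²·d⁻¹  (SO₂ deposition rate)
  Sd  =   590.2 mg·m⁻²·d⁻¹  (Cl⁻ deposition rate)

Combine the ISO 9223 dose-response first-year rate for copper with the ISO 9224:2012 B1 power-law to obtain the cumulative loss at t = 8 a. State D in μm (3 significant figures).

copper: f(T) = -0.080·(T−10) [T>10 °C] = -0.1520
  Pd branch = 0.0053·Pd^0.26·e^(0.059·RH+f) = 1.966 μm/a
  Cl⁻ term: 0.01025·590.2^0.27·exp(0.036·87+0.049·11.9) = 2.357
  sum: 1.966 + 2.357 → r_corr = 4.323 μm/a
Long-term exponent b (ISO 9224 Table 2, B1) = 0.667
  D(8) = 4.323 × 8^0.667 = 4.323 × 4.003 = 17.31 μm

D(8) = 17.3 μm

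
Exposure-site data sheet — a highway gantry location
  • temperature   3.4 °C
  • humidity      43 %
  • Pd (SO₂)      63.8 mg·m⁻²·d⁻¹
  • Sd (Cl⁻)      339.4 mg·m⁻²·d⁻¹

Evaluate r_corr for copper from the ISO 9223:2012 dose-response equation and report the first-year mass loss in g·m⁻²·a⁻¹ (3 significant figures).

r_corr = 3.23 g·m⁻²·a⁻¹

copper: temperature factor f = +0.126·(-6.6) = -0.8316
  Pd branch = 0.0053·Pd^0.26·e^(0.059·RH+f) = 0.08594 μm/a
  Cl⁻ term: 0.01025·339.4^0.27·exp(0.036·43+0.049·3.4) = 0.2746
  sum: 0.08594 + 0.2746 → r_corr = 0.3605 μm/a
Convert to mass loss: 0.3605 μm/a × 8.96 g/cm³ = 3.23 g·m⁻²·a⁻¹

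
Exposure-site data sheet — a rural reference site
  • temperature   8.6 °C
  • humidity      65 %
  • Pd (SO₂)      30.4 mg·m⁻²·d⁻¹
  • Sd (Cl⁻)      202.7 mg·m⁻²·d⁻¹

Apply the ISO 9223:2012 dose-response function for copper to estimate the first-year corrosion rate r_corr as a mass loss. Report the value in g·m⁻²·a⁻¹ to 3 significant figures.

r_corr = 10.6 g·m⁻²·a⁻¹

copper: f(T) = +0.126·(T−10) [T≤10 °C] = -0.1764
  SO₂ term: 0.0053·30.4^0.26·exp(0.059·65-0.1764) = 0.4997
  Cl⁻ term: 0.01025·202.7^0.27·exp(0.036·65+0.049·8.6) = 0.6805
  sum: 0.4997 + 0.6805 → r_corr = 1.18 μm/a
Convert to mass loss: 1.18 μm/a × 8.96 g/cm³ = 10.57 g·m⁻²·a⁻¹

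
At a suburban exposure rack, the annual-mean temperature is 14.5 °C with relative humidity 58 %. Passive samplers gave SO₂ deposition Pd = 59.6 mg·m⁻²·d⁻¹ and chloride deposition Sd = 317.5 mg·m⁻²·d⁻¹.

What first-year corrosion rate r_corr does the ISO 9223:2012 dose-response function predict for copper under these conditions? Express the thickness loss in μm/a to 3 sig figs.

copper: T>10 °C ⇒ hinge -0.080·(14.5−10) = -0.3600
  SO₂ term: 0.0053·59.6^0.26·exp(0.059·58-0.3600) = 0.3278
  Sd branch = 0.01025·Sd^0.27·e^(0.036·RH+0.049·T) = 0.7972 μm/a
  r_corr = 0.3278 + 0.7972 = 1.125 μm/a

r_corr = 1.13 μm/a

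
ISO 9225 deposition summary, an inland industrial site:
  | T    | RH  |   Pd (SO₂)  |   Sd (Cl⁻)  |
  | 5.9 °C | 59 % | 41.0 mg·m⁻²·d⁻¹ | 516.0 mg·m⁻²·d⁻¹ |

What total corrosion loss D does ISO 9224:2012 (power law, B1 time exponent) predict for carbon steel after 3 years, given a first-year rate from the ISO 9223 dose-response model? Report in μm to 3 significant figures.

D(3) = 115 μm

carbon steel: temperature factor f = +0.150·(-4.1) = -0.6150
  sulphur-dioxide contribution → 21.48 μm/a
  chloride contribution → 43.5 μm/a
  total first-year rate 64.98 μm/a
ISO 9224: D(t) = r_corr · t^b with b = 0.523 (carbon steel, B1)
  D(3) = 64.98 × 3^0.523 = 64.98 × 1.776 = 115.4 μm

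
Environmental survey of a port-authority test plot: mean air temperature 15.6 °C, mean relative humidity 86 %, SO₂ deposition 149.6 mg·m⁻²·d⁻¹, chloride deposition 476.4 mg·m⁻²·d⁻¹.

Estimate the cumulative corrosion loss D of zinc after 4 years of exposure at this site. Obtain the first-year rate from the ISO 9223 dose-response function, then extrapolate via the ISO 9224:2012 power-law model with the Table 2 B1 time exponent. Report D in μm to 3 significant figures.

D(4) = 26.3 μm

zinc: temperature factor f = -0.071·(5.6) = -0.3976
  Pd branch = 0.0129·Pd^0.44·e^(0.046·RH+f) = 4.102 μm/a
  Cl⁻ term: 0.0175·476.4^0.57·exp(0.008·86+0.085·15.6) = 4.407
  r_corr = 4.102 + 4.407 = 8.509 μm/a
ISO 9224: D(t) = r_corr · t^b with b = 0.813 (zinc, B1)
  D(4) = 8.509 × 4^0.813 = 8.509 × 3.087 = 26.26 μm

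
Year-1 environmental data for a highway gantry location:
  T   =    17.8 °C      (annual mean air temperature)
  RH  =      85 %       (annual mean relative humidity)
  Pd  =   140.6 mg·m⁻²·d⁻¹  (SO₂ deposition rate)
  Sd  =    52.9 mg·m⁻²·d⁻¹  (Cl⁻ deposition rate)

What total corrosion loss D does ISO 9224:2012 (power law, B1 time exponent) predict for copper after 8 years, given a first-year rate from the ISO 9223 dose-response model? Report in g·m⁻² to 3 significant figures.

D(8) = 110 g·m⁻²

copper: f(T) = -0.080·(T−10) [T>10 °C] = -0.6240
  sulphur-dioxide contribution → 1.548 μm/a
  chloride contribution → 1.527 μm/a
  ⇒ r_corr(copper) = 3.075 μm/a
Power-law: D(8) = r_corr · 8^0.667
  D(8) = 3.075 × 8^0.667 = 3.075 × 4.003 = 12.31 μm
  Mass loss = 12.31 μm × 8.96 g/cm³ = 110.3 g·m⁻²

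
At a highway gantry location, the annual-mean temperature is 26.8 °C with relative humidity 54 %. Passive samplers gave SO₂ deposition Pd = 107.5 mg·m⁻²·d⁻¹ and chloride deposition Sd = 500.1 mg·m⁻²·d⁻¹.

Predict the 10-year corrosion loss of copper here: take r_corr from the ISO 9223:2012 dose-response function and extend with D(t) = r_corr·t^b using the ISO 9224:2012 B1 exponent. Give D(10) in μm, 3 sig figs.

D(10) = 7.15 μm

copper: T>10 °C ⇒ hinge -0.080·(26.8−10) = -1.3440
  Pd branch = 0.0053·Pd^0.26·e^(0.059·RH+f) = 0.1128 μm/a
  Sd branch = 0.01025·Sd^0.27·e^(0.036·RH+0.049·T) = 1.426 μm/a
  r_corr = 0.1128 + 1.426 = 1.539 μm/a
ISO 9224: D(t) = r_corr · t^b with b = 0.667 (copper, B1)
  D(10) = 1.539 × 10^0.667 = 1.539 × 4.645 = 7.147 μm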